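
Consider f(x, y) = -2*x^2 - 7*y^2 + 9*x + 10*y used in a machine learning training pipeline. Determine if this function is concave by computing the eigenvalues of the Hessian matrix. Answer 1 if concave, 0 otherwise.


The Hessian of f(x,y) = -2*x^2 - 7*y^2 + 9*x + 10*y is:
H = [[-4, 0], [0, -14]]
Trace = -4 - 14 = -18
Determinant = -4*-14 - (0)^2 = 56
Discriminant = (-18)^2 - 4*56 = 100.0
Eigenvalues: lambda_1 = -14.0, lambda_2 = -4.0
The function is concave.

1


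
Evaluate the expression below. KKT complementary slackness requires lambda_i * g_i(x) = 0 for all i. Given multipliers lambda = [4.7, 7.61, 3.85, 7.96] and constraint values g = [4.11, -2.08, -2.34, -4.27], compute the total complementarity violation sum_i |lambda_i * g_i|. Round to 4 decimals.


KKT complementary slackness check:
lambda_1 * g_1 = 4.7 * 4.11 = 19.317
lambda_2 * g_2 = 7.61 * -2.08 = -15.8288
lambda_3 * g_3 = 3.85 * -2.34 = -9.009
lambda_4 * g_4 = 7.96 * -4.27 = -33.9892
Total violation = 19.317 + 15.8288 + 9.009 + 33.9892 = 78.144


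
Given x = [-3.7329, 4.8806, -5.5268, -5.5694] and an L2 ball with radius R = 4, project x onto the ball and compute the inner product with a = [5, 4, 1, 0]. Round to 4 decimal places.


Step 1: Compute ||x|| (intermediates to 6 decimals).
||x|| = sqrt((-3.7329)^2 + 4.8806^2 + (-5.5268)^2 + (-5.5694)^2) = 9.965868
Step 2: Project.
Since ||x|| > R, scale = R/||x|| = 4/9.965868 = 0.40137, proj(x) = scale * x
proj(x) = [-1.498274, 1.958926, -2.218292, -2.23539]
Step 3: Dot product.
a^T * proj(x) = 5*(-1.498274) + 4*1.958926 + 1*(-2.218292) + 0*(-2.23539) = -1.874


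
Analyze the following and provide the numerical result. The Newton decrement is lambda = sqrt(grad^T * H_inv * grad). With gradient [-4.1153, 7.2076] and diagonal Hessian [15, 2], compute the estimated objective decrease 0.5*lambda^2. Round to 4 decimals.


Step 1: H is diagonal, so H^(-1) * g = [-0.2744, 3.6038].
Step 2: g^T H^(-1) g = sum_i g_i^2 / H_ii
  = (-4.1153)^2/15 + (7.2076)^2/2
  = 1.129 + 25.9747 = 27.1038
Step 3: Objective decrease = 0.5 * g^T H^(-1) g = 13.5519


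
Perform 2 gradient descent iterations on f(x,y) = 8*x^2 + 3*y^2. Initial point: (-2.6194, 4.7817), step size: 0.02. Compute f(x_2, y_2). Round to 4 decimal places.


Gradient descent on f(x,y) = 8*x^2 + 3*y^2.
Starting point: (-2.6194, 4.7817), alpha = 0.02
Step 1: grad_x = 2*8*-2.6194 = -41.9104, grad_y = 2*3*4.7817 = 28.6902
  x_1 = -2.6194 - 0.02*-41.9104 = -1.7812
  y_1 = 4.7817 - 0.02*28.6902 = 4.2079
Step 2: grad_x = 2*8*-1.7812 = -28.4991, grad_y = 2*3*4.2079 = 25.2474
  x_2 = -1.7812 - 0.02*-28.4991 = -1.2112
  y_2 = 4.2079 - 0.02*25.2474 = 3.7029
f(-1.2112, 3.7029) = 8*(-1.2112)^2 + 3*3.7029^2 = 52.8717


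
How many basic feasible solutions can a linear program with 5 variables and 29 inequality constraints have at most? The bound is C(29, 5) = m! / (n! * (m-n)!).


Each vertex corresponds to some choice of n active constraints out of m, so the number of vertices is at most C(m, n) = m! / (n!(m-n)!).
m = 29, n = 5
Numerator: 29 * 28 * 27 * 26 * 25
Denominator: 5! = 120
C(29, 5) = 118755


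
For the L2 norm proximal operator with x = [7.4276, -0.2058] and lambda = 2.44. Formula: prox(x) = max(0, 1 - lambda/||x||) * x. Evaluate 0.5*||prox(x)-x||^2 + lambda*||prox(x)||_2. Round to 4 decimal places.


Step 1: Compute ||x||.
||x|| = 7.4305
Step 2: Compute scaling factor.
scale = max(0, 1 - 2.44/7.4305) = 0.6716
Step 3: prox(x) = [4.9885, -0.1382]
||prox(x)|| = 4.9905
Step 4: Proximal objective.
0.5*||prox-x||^2 = 2.9768
lambda*||prox|| = 12.1768
Total = 15.1535


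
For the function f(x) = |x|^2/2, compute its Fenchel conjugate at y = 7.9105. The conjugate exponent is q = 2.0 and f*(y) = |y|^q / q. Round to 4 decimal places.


The conjugate exponent q satisfies 1/p + 1/q = 1.
p = 2, so q = 2/(2 - 1) = 2.0
|y|^q = 7.9105^2.0 = 62.576
f*(7.9105) = 62.576 / 2.0 = 31.288


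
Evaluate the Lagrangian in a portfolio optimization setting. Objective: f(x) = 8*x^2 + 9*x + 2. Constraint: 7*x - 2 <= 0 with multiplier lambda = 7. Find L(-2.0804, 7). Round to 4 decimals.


Step 1: Evaluate f(x).
f(-2.0804) = 8*(-2.0804)^2 + 9*(-2.0804) + 2 = 17.9009
Step 2: Evaluate g(x).
g(-2.0804) = 7*-2.0804 - 2 = -16.5628
Step 3: Compute Lagrangian.
L = 17.9009 + 7*-16.5628 = -98.0387


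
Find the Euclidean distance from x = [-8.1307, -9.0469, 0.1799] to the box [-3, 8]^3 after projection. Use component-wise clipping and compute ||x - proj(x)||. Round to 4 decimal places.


Project each component onto [-3, 8].
clip(-8.1307) = -3.0, clip(-9.0469) = -3.0, clip(0.1799) = 0.1799
Projection = [-3.0, -3.0, 0.1799]
Squared diffs: [26.3241, 36.565, 0.0]
Distance = sqrt(62.8891) = 7.9303


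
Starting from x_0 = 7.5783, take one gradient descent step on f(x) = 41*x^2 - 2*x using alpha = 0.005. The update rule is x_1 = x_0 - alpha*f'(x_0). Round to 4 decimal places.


We compute the gradient at x_0 and apply the update.
f'(x) = 82*x - 2
f'(7.5783) = 82*7.5783 - 2 = 619.4206
x_1 = 7.5783 - 0.005*619.4206 = 4.4812


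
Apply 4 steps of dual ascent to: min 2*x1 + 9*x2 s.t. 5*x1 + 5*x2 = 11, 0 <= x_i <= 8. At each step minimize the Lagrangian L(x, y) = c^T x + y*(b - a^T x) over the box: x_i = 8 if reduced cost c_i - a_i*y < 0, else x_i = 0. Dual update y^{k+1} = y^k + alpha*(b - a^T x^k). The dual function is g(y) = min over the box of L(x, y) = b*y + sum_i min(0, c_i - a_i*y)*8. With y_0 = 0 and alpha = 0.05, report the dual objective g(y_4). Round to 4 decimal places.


Dual ascent for LP: min 2*x1 + 9*x2, 5*x1 + 5*x2 = 11, 0 <= x_i <= 8
Step 1: y^k = 0.0, reduced costs: (2.0, 9.0)
  x^k = (0.0, 0.0), subgradient = b - a^T x = 11.0
  y^{k+1} = 0.0 + 0.05*11.0 = 0.55
Step 2: y^k = 0.55, reduced costs: (-0.75, 6.25)
  x^k = (8.0, 0.0), subgradient = b - a^T x = -29.0
  y^{k+1} = 0.55 + 0.05*-29.0 = -0.9
Step 3: y^k = -0.9, reduced costs: (6.5, 13.5)
  x^k = (0.0, 0.0), subgradient = b - a^T x = 11.0
  y^{k+1} = -0.9 + 0.05*11.0 = -0.35
Step 4: y^k = -0.35, reduced costs: (3.75, 10.75)
  x^k = (0.0, 0.0), subgradient = b - a^T x = 11.0
  y^{k+1} = -0.35 + 0.05*11.0 = 0.2
Dual objective at y_4 = 0.2: reduced costs (1.0, 8.0), box minimizer x = (0.0, 0.0)
g(y_4) = b*y + (c1 - a1*y)*x1 + (c2 - a2*y)*x2 = 11*0.2 + 1.0*0.0 + 8.0*0.0 = 2.2 + 0.0 + 0.0 = 2.2


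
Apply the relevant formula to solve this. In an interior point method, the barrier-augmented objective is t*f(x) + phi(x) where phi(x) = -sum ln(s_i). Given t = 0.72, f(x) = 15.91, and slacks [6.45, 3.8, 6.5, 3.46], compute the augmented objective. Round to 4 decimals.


Step 1: Compute log-barrier.
ln values: [1.8641, 1.335, 1.8718, 1.2413]
phi = -(1.8641 + 1.335 + 1.8718 + 1.2413) = -6.3122
Step 2: Compute augmented objective.
t*f(x) = 0.72*15.91 = 11.4552
Total = 11.4552 - 6.3122 = 5.143


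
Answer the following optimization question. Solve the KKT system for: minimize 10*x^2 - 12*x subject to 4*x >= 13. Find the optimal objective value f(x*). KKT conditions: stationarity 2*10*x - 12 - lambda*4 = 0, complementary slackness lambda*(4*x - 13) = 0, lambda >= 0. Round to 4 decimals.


Step 1: Try lambda = 0 (constraint inactive).
x_unc = 12/(2*10) = 0.6
Check: 4*0.6 = 2.4 < 13 -- violated!
Step 2: Constraint must be active: 4*x = 13
x* = 13/4 = 3.25
lambda = (2*10*3.25 - 12)/4 = 13.25
Step 3: Compute optimal value.
f(x*) = 10*3.25^2 - 12*3.25 = 66.625


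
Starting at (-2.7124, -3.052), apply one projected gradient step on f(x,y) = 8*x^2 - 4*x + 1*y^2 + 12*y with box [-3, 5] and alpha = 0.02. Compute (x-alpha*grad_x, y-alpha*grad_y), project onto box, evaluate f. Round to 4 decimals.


Step 1: Compute gradient at (-2.7124, -3.052).
grad_x = 2*8*-2.7124 - 4 = -47.3984
grad_y = 2*1*-3.052 + 12 = 5.896
Step 2: Gradient step.
x_raw = -2.7124 - 0.02*-47.3984 = -1.7644
y_raw = -3.052 - 0.02*5.896 = -3.1699
Step 3: Project onto [-3, 5].
x_proj = clip(-1.7644) = -1.7644
y_proj = clip(-3.1699) = -3.0
Step 4: Evaluate f.
f(-1.7644, -3.0) = 4.9635


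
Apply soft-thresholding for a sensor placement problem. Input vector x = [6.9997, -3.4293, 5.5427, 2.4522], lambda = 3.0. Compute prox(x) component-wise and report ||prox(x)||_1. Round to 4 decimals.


Soft-thresholding with lambda = 3.0:
prox(6.9997) = sign(6.9997)*max(|6.9997| - 3.0, 0) = 3.9997
prox(-3.4293) = sign(-3.4293)*max(|-3.4293| - 3.0, 0) = -0.4293
prox(5.5427) = sign(5.5427)*max(|5.5427| - 3.0, 0) = 2.5427
prox(2.4522) = sign(2.4522)*max(|2.4522| - 3.0, 0) = 0.0
prox(x) = [3.9997, -0.4293, 2.5427, 0.0]
||prox(x)||_1 = 3.9997 + 0.4293 + 2.5427 + 0.0 = 6.9717


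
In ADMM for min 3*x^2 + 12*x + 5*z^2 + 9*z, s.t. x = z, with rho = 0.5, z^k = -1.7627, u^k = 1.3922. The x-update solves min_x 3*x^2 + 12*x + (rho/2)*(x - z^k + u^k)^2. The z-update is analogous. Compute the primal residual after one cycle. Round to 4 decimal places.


ADMM iteration with rho = 0.5, z^k = -1.7627, u^k = 1.3922
Step 1: x-update.
Minimize 3*x^2 + 12*x + (0.5/2)*(x + 1.7627 + 1.3922)^2
FOC: (2*3 + 0.5)*x = -12 + 0.5*(-1.7627 - 1.3922)
x^{k+1} = -2.0888
Step 2: z-update.
Minimize 5*z^2 + 9*z + (0.5/2)*(-2.0888 - z + 1.3922)^2
FOC: (2*5 + 0.5)*z = -9 + 0.5*(-2.0888 + 1.3922)
z^{k+1} = -0.8903
Step 3: u-update.
u^{k+1} = 1.3922 - 2.0888 + 0.8903 = 0.1937
Step 4: Primal residual = |-2.0888 + 0.8903| = 1.1985


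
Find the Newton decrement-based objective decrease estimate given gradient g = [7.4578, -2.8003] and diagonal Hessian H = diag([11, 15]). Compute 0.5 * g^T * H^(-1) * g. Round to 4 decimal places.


Step 1: H is diagonal, so H^(-1) * g = [0.678, -0.1867].
Step 2: g^T H^(-1) g = sum_i g_i^2 / H_ii
  = (7.4578)^2/11 + (-2.8003)^2/15
  = 5.0563 + 0.5228 = 5.579
Step 3: Objective decrease = 0.5 * g^T H^(-1) g = 2.7895


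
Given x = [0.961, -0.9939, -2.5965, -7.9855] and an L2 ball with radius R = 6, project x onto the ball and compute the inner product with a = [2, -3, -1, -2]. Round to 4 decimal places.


Step 1: Compute ||x|| (intermediates to 6 decimals).
||x|| = sqrt(0.961^2 + (-0.9939)^2 + (-2.5965)^2 + (-7.9855)^2) = 8.510075
Step 2: Project.
Since ||x|| > R, scale = R/||x|| = 6/8.510075 = 0.705047, proj(x) = scale * x
proj(x) = [0.67755, -0.700746, -1.830655, -5.630153]
Step 3: Dot product.
a^T * proj(x) = 2*0.67755 - 3*(-0.700746) - 1*(-1.830655) - 2*(-5.630153) = 16.5483


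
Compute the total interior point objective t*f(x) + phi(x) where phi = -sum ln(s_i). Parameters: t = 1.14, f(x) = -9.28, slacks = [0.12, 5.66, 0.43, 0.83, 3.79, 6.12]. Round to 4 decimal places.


Step 1: Compute log-barrier.
ln values: [-2.1203, 1.7334, -0.844, -0.1863, 1.3324, 1.8116]
phi = -(-2.1203 + 1.7334 - 0.844 - 0.1863 + 1.3324 + 1.8116) = -1.7268
Step 2: Compute augmented objective.
t*f(x) = 1.14*-9.28 = -10.5792
Total = -10.5792 - 1.7268 = -12.306


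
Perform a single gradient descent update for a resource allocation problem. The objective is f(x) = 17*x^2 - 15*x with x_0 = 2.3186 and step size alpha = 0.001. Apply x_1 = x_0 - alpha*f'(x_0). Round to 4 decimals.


We compute the gradient at x_0 and apply the update.
f'(x) = 34*x - 15
f'(2.3186) = 34*2.3186 - 15 = 63.8324
x_1 = 2.3186 - 0.001*63.8324 = 2.2548


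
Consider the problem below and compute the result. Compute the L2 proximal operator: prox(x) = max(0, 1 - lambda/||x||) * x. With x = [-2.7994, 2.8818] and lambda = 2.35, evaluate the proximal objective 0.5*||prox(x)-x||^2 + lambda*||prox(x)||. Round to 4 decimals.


Step 1: Compute ||x||.
||x|| = 4.0176
Step 2: Compute scaling factor.
scale = max(0, 1 - 2.35/4.0176) = 0.4151
Step 3: prox(x) = [-1.162, 1.1962]
||prox(x)|| = 1.6676
Step 4: Proximal objective.
0.5*||prox-x||^2 = 2.7613
lambda*||prox|| = 3.9189
Total = 6.6802


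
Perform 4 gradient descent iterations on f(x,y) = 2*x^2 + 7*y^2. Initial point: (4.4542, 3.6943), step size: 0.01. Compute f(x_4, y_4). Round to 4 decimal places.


Gradient descent on f(x,y) = 2*x^2 + 7*y^2.
Starting point: (4.4542, 3.6943), alpha = 0.01
Step 1: grad_x = 2*2*4.4542 = 17.8168, grad_y = 2*7*3.6943 = 51.7202
  x_1 = 4.4542 - 0.01*17.8168 = 4.276
  y_1 = 3.6943 - 0.01*51.7202 = 3.1771
Step 2: grad_x = 2*2*4.276 = 17.1041, grad_y = 2*7*3.1771 = 44.4794
  x_2 = 4.276 - 0.01*17.1041 = 4.105
  y_2 = 3.1771 - 0.01*44.4794 = 2.7323
Step 3: grad_x = 2*2*4.105 = 16.42, grad_y = 2*7*2.7323 = 38.2523
  x_3 = 4.105 - 0.01*16.42 = 3.9408
  y_3 = 2.7323 - 0.01*38.2523 = 2.3498
Step 4: grad_x = 2*2*3.9408 = 15.7632, grad_y = 2*7*2.3498 = 32.8969
  x_4 = 3.9408 - 0.01*15.7632 = 3.7832
  y_4 = 2.3498 - 0.01*32.8969 = 2.0208
f(3.7832, 2.0208) = 2*3.7832^2 + 7*2.0208^2 = 57.2104


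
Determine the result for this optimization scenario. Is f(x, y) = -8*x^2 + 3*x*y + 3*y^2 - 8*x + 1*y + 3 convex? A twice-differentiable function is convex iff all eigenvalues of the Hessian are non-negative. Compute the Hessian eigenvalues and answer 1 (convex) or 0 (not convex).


The Hessian of f(x,y) = -8*x^2 + 3*x*y + 3*y^2 - 8*x + 1*y + 3 is:
H = [[-16, 3], [3, 6]]
Trace = -16 + 6 = -10
Determinant = -16*6 - (3)^2 = -105
Discriminant = (-10)^2 - 4*-105 = 520.0
Eigenvalues: lambda_1 = -16.4018, lambda_2 = 6.4018
The function is not convex.

0


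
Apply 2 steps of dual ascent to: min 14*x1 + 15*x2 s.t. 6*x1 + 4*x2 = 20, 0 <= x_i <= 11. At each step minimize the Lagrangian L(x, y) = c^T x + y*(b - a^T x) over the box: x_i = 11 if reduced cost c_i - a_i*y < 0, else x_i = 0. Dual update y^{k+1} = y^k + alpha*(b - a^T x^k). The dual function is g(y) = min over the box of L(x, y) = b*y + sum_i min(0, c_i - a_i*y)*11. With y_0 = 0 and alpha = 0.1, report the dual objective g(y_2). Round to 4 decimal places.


Dual ascent for LP: min 14*x1 + 15*x2, 6*x1 + 4*x2 = 20, 0 <= x_i <= 11
Step 1: y^k = 0.0, reduced costs: (14.0, 15.0)
  x^k = (0.0, 0.0), subgradient = b - a^T x = 20.0
  y^{k+1} = 0.0 + 0.1*20.0 = 2.0
Step 2: y^k = 2.0, reduced costs: (2.0, 7.0)
  x^k = (0.0, 0.0), subgradient = b - a^T x = 20.0
  y^{k+1} = 2.0 + 0.1*20.0 = 4.0
Dual objective at y_2 = 4.0: reduced costs (-10.0, -1.0), box minimizer x = (11.0, 11.0)
g(y_2) = b*y + (c1 - a1*y)*x1 + (c2 - a2*y)*x2 = 20*4.0 + (-10.0)*11.0 + (-1.0)*11.0 = 80.0 - 110.0 - 11.0 = -41.0


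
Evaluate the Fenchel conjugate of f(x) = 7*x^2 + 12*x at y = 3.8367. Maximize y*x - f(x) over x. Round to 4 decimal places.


f*(y) = sup_x {y*x - a*x^2 - b*x} = sup_x {(y-b)*x - a*x^2}
FOC: (y - b) - 2a*x = 0 => x* = (y - b)/(2a)
x* = (3.8367 - 12)/(2*7) = -0.5831
f*(3.8367) = (y-b)^2/(4a) = (3.8367 - 12)^2/(4*7)
= 66.6395/28 = 2.38


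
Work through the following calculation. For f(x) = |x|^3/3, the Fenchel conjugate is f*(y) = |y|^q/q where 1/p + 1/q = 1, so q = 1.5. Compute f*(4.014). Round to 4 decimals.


The conjugate exponent q satisfies 1/p + 1/q = 1.
p = 3, so q = 3/(3 - 1) = 1.5
|y|^q = 4.014^1.5 = 8.042
f*(4.014) = 8.042 / 1.5 = 5.3614


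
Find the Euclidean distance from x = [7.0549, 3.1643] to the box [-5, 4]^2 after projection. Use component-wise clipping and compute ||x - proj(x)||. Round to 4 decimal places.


Project each component onto [-5, 4].
clip(7.0549) = 4.0, clip(3.1643) = 3.1643
Projection = [4.0, 3.1643]
Squared diffs: [9.3324, 0.0]
Distance = sqrt(9.3324) = 3.0549


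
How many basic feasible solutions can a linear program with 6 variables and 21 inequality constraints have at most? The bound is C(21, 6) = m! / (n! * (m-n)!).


Each vertex corresponds to some choice of n active constraints out of m, so the number of vertices is at most C(m, n) = m! / (n!(m-n)!).
m = 21, n = 6
Numerator: 21 * 20 * 19 * 18 * 17 * 16
Denominator: 6! = 720
C(21, 6) = 54264


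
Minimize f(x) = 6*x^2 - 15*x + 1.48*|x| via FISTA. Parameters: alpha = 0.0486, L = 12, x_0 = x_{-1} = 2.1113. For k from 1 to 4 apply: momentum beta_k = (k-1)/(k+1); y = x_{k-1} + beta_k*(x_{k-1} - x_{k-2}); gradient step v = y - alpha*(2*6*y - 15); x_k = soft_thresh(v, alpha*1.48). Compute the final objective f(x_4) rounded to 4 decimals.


FISTA on f(x) = 6*x^2 - 15*x + 1.48*|x|
L = 12, alpha = 0.0486
Iteration 1: beta = 0.0, y = 2.1113 + 0.0*(2.1113 - 2.1113) = 2.1113
  grad(y) = 10.3356, v = y - alpha*grad = 1.609
  prox(v) = soft_thresh(1.609, 0.0719) = 1.5371
Iteration 2: beta = 0.3333, y = 1.5371 + 0.3333*(1.5371 - 2.1113) = 1.3456
  grad(y) = 1.1478, v = y - alpha*grad = 1.2899
  prox(v) = soft_thresh(1.2899, 0.0719) = 1.2179
Iteration 3: beta = 0.5, y = 1.2179 + 0.5*(1.2179 - 1.5371) = 1.0584
  grad(y) = -2.2995, v = y - alpha*grad = 1.1701
  prox(v) = soft_thresh(1.1701, 0.0719) = 1.0982
Iteration 4: beta = 0.6, y = 1.0982 + 0.6*(1.0982 - 1.2179) = 1.0264
  grad(y) = -2.6837, v = y - alpha*grad = 1.1568
  prox(v) = soft_thresh(1.1568, 0.0719) = 1.0849
f(x_4) = 6*1.0849^2 - 15*1.0849 + 1.48*|1.0849| = -7.6058


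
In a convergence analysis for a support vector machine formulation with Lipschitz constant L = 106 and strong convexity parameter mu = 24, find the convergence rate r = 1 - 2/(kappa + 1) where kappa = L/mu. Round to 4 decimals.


Step 1: Compute the condition number.
kappa = L/mu = 106/24 = 4.4167
Step 2: Compute the convergence rate.
r = 1 - 2/(kappa + 1) = 1 - 2*mu/(L + mu) = (L - mu)/(L + mu) = 82/130 = 0.6308


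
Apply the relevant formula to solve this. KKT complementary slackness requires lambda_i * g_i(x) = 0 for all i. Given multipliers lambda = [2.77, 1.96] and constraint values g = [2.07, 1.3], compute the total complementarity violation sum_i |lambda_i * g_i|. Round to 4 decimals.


KKT complementary slackness check:
lambda_1 * g_1 = 2.77 * 2.07 = 5.7339
lambda_2 * g_2 = 1.96 * 1.3 = 2.548
Total violation = 5.7339 + 2.548 = 8.2819


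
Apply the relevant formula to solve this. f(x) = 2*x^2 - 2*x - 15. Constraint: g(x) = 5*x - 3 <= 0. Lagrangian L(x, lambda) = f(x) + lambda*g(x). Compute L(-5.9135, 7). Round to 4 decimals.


Step 1: Evaluate f(x).
f(-5.9135) = 2*(-5.9135)^2 - 2*(-5.9135) - 15 = 66.766
Step 2: Evaluate g(x).
g(-5.9135) = 5*-5.9135 - 3 = -32.5675
Step 3: Compute Lagrangian.
L = 66.766 + 7*-32.5675 = -161.2065


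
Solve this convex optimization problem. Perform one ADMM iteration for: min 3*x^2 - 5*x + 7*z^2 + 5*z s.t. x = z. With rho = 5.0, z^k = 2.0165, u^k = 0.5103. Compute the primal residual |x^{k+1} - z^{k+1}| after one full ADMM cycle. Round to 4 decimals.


ADMM iteration with rho = 5.0, z^k = 2.0165, u^k = 0.5103
Step 1: x-update.
Minimize 3*x^2 - 5*x + (5.0/2)*(x - 2.0165 + 0.5103)^2
FOC: (2*3 + 5.0)*x = 5 + 5.0*(2.0165 - 0.5103)
x^{k+1} = 1.1392
Step 2: z-update.
Minimize 7*z^2 + 5*z + (5.0/2)*(1.1392 - z + 0.5103)^2
FOC: (2*7 + 5.0)*z = -5 + 5.0*(1.1392 + 0.5103)
z^{k+1} = 0.1709
Step 3: u-update.
u^{k+1} = 0.5103 + 1.1392 - 0.1709 = 1.4786
Step 4: Primal residual = |1.1392 - 0.1709| = 0.9683


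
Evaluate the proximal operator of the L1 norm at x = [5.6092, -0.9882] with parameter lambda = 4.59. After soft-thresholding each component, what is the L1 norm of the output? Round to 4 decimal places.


Soft-thresholding with lambda = 4.59:
prox(5.6092) = sign(5.6092)*max(|5.6092| - 4.59, 0) = 1.0192
prox(-0.9882) = sign(-0.9882)*max(|-0.9882| - 4.59, 0) = 0.0
prox(x) = [1.0192, 0.0]
||prox(x)||_1 = 1.0192 + 0.0 = 1.0192


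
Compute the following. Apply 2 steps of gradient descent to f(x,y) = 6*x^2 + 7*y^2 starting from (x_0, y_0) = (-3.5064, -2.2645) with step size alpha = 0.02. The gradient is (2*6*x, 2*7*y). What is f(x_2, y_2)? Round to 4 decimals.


Gradient descent on f(x,y) = 6*x^2 + 7*y^2.
Starting point: (-3.5064, -2.2645), alpha = 0.02
Step 1: grad_x = 2*6*-3.5064 = -42.0768, grad_y = 2*7*-2.2645 = -31.703
  x_1 = -3.5064 - 0.02*-42.0768 = -2.6649
  y_1 = -2.2645 - 0.02*-31.703 = -1.6304
Step 2: grad_x = 2*6*-2.6649 = -31.9784, grad_y = 2*7*-1.6304 = -22.8262
  x_2 = -2.6649 - 0.02*-31.9784 = -2.0253
  y_2 = -1.6304 - 0.02*-22.8262 = -1.1739
f(-2.0253, -1.1739) = 6*(-2.0253)^2 + 7*(-1.1739)^2 = 34.2575


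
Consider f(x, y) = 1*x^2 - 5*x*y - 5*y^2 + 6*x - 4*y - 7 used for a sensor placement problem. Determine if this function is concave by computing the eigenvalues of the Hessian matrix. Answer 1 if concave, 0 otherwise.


The Hessian of f(x,y) = 1*x^2 - 5*x*y - 5*y^2 + 6*x - 4*y - 7 is:
H = [[2, -5], [-5, -10]]
Trace = 2 - 10 = -8
Determinant = 2*-10 - (-5)^2 = -45
Discriminant = (-8)^2 - 4*-45 = 244.0
Eigenvalues: lambda_1 = -11.8102, lambda_2 = 3.8102
The function is not concave.

0


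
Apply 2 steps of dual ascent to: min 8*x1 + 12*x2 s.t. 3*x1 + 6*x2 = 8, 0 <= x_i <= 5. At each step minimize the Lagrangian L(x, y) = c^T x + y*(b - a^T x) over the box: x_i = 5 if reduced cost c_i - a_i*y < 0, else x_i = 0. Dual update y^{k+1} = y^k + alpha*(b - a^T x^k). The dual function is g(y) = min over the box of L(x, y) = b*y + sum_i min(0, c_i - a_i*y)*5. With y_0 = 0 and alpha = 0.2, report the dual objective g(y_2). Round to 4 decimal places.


Dual ascent for LP: min 8*x1 + 12*x2, 3*x1 + 6*x2 = 8, 0 <= x_i <= 5
Step 1: y^k = 0.0, reduced costs: (8.0, 12.0)
  x^k = (0.0, 0.0), subgradient = b - a^T x = 8.0
  y^{k+1} = 0.0 + 0.2*8.0 = 1.6
Step 2: y^k = 1.6, reduced costs: (3.2, 2.4)
  x^k = (0.0, 0.0), subgradient = b - a^T x = 8.0
  y^{k+1} = 1.6 + 0.2*8.0 = 3.2
Dual objective at y_2 = 3.2: reduced costs (-1.6, -7.2), box minimizer x = (5.0, 5.0)
g(y_2) = b*y + (c1 - a1*y)*x1 + (c2 - a2*y)*x2 = 8*3.2 + (-1.6)*5.0 + (-7.2)*5.0 = 25.6 - 8.0 - 36.0 = -18.4


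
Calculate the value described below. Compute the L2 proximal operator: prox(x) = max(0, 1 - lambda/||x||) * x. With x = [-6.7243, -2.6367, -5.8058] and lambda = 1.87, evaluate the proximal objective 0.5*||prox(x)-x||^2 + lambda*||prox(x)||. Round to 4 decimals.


Step 1: Compute ||x||.
||x|| = 9.2669
Step 2: Compute scaling factor.
scale = max(0, 1 - 1.87/9.2669) = 0.7982
Step 3: prox(x) = [-5.3674, -2.1046, -4.6342]
||prox(x)|| = 7.3969
Step 4: Proximal objective.
0.5*||prox-x||^2 = 1.7485
lambda*||prox|| = 13.8322
Total = 15.5807


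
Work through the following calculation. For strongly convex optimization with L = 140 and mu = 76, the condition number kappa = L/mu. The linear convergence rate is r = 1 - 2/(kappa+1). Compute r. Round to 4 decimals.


Step 1: Compute the condition number.
kappa = L/mu = 140/76 = 1.8421
Step 2: Compute the convergence rate.
r = 1 - 2/(kappa + 1) = 1 - 2*mu/(L + mu) = (L - mu)/(L + mu) = 64/216 = 0.2963


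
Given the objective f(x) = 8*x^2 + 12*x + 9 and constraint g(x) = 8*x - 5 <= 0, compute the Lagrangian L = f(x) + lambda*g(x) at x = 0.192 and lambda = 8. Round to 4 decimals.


Step 1: Evaluate f(x).
f(0.192) = 8*0.192^2 + 12*0.192 + 9 = 11.5989
Step 2: Evaluate g(x).
g(0.192) = 8*0.192 - 5 = -3.464
Step 3: Compute Lagrangian.
L = 11.5989 + 8*-3.464 = -16.1131


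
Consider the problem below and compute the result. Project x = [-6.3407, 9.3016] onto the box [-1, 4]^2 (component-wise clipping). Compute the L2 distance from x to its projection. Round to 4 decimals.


Project each component onto [-1, 4].
clip(-6.3407) = -1.0, clip(9.3016) = 4.0
Projection = [-1.0, 4.0]
Squared diffs: [28.5231, 28.107]
Distance = sqrt(56.6301) = 7.5253


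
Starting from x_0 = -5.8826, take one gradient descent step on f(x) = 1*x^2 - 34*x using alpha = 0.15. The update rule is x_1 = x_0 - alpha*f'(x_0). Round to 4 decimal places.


We compute the gradient at x_0 and apply the update.
f'(x) = 2*x - 34
f'(-5.8826) = 2*-5.8826 - 34 = -45.7652
x_1 = -5.8826 - 0.15*-45.7652 = 0.9822


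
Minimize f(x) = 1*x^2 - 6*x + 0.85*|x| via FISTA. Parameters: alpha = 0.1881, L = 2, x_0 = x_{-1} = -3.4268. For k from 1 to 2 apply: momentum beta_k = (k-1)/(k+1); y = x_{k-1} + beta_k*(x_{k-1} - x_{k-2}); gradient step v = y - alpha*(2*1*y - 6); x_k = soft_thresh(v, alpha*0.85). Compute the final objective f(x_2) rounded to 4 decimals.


FISTA on f(x) = 1*x^2 - 6*x + 0.85*|x|
L = 2, alpha = 0.1881
Iteration 1: beta = 0.0, y = -3.4268 + 0.0*(-3.4268 + 3.4268) = -3.4268
  grad(y) = -12.8536, v = y - alpha*grad = -1.009
  prox(v) = soft_thresh(-1.009, 0.1599) = -0.8492
Iteration 2: beta = 0.3333, y = -0.8492 + 0.3333*(-0.8492 + 3.4268) = 0.0101
  grad(y) = -5.9799, v = y - alpha*grad = 1.1349
  prox(v) = soft_thresh(1.1349, 0.1599) = 0.975
f(x_2) = 1*0.975^2 - 6*0.975 + 0.85*|0.975| = -4.0706


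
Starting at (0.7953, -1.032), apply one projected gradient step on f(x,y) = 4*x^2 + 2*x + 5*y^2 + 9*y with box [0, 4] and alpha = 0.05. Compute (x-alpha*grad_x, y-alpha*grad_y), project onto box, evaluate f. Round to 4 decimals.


Step 1: Compute gradient at (0.7953, -1.032).
grad_x = 2*4*0.7953 + 2 = 8.3624
grad_y = 2*5*-1.032 + 9 = -1.32
Step 2: Gradient step.
x_raw = 0.7953 - 0.05*8.3624 = 0.3772
y_raw = -1.032 - 0.05*-1.32 = -0.966
Step 3: Project onto [0, 4].
x_proj = clip(0.3772) = 0.3772
y_proj = clip(-0.966) = 0.0
Step 4: Evaluate f.
f(0.3772, 0.0) = 1.3234


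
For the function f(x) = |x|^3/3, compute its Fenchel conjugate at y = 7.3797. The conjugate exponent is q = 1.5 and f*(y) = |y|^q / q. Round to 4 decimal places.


The conjugate exponent q satisfies 1/p + 1/q = 1.
p = 3, so q = 3/(3 - 1) = 1.5
|y|^q = 7.3797^1.5 = 20.0474
f*(7.3797) = 20.0474 / 1.5 = 13.3649


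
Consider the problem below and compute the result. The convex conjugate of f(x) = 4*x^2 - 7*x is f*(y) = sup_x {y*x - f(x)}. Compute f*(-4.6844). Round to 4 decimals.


f*(y) = sup_x {y*x - a*x^2 - b*x} = sup_x {(y-b)*x - a*x^2}
FOC: (y - b) - 2a*x = 0 => x* = (y - b)/(2a)
x* = (-4.6844 + 7)/(2*4) = 0.2895
f*(-4.6844) = (y-b)^2/(4a) = (-4.6844 + 7)^2/(4*4)
= 5.362/16 = 0.3351


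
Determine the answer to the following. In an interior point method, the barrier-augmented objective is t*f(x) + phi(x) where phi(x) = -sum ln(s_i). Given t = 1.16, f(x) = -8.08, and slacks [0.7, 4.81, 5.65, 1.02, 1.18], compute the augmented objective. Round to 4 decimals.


Step 1: Compute log-barrier.
ln values: [-0.3567, 1.5707, 1.7317, 0.0198, 0.1655]
phi = -(-0.3567 + 1.5707 + 1.7317 + 0.0198 + 0.1655) = -3.131
Step 2: Compute augmented objective.
t*f(x) = 1.16*-8.08 = -9.3728
Total = -9.3728 - 3.131 = -12.5038


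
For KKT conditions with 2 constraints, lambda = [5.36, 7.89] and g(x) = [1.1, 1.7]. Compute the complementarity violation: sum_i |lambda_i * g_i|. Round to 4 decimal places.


KKT complementary slackness check:
lambda_1 * g_1 = 5.36 * 1.1 = 5.896
lambda_2 * g_2 = 7.89 * 1.7 = 13.413
Total violation = 5.896 + 13.413 = 19.309


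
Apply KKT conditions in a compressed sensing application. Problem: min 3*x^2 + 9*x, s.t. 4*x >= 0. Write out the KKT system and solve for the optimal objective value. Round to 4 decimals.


Step 1: Try lambda = 0 (constraint inactive).
x_unc = -9/(2*3) = -1.5
Check: 4*-1.5 = -6.0 < 0 -- violated!
Step 2: Constraint must be active: 4*x = 0
x* = 0/4 = 0.0
lambda = (2*3*0.0 + 9)/4 = 2.25
Step 3: Compute optimal value.
f(x*) = 3*0.0^2 + 9*0.0 = 0.0


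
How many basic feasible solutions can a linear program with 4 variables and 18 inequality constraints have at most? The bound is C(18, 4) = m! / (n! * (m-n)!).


Each vertex corresponds to some choice of n active constraints out of m, so the number of vertices is at most C(m, n) = m! / (n!(m-n)!).
m = 18, n = 4
Numerator: 18 * 17 * 16 * 15
Denominator: 4! = 24
C(18, 4) = 3060


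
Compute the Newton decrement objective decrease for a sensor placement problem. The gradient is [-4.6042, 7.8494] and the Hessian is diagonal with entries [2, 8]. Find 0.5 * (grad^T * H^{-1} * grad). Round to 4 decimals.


Step 1: H is diagonal, so H^(-1) * g = [-2.3021, 0.9812].
Step 2: g^T H^(-1) g = sum_i g_i^2 / H_ii
  = (-4.6042)^2/2 + (7.8494)^2/8
  = 10.5993 + 7.7016 = 18.301
Step 3: Objective decrease = 0.5 * g^T H^(-1) g = 9.1505


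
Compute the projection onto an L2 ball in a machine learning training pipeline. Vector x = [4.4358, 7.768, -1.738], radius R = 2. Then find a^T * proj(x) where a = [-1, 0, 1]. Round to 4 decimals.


Step 1: Compute ||x|| (intermediates to 6 decimals).
||x|| = sqrt(4.4358^2 + 7.768^2 + (-1.738)^2) = 9.112562
Step 2: Project.
Since ||x|| > R, scale = R/||x|| = 2/9.112562 = 0.219477, proj(x) = scale * x
proj(x) = [0.973556, 1.704897, -0.381451]
Step 3: Dot product.
a^T * proj(x) = -1*0.973556 + 0*1.704897 + 1*(-0.381451) = -1.355


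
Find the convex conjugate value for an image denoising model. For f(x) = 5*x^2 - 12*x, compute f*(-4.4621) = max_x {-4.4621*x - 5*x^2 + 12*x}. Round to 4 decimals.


f*(y) = sup_x {y*x - a*x^2 - b*x} = sup_x {(y-b)*x - a*x^2}
FOC: (y - b) - 2a*x = 0 => x* = (y - b)/(2a)
x* = (-4.4621 + 12)/(2*5) = 0.7538
f*(-4.4621) = (y-b)^2/(4a) = (-4.4621 + 12)^2/(4*5)
= 56.8199/20 = 2.841


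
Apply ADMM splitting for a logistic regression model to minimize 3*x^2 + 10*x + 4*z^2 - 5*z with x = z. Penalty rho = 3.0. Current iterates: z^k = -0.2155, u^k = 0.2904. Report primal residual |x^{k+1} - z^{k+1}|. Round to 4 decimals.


ADMM iteration with rho = 3.0, z^k = -0.2155, u^k = 0.2904
Step 1: x-update.
Minimize 3*x^2 + 10*x + (3.0/2)*(x + 0.2155 + 0.2904)^2
FOC: (2*3 + 3.0)*x = -10 + 3.0*(-0.2155 - 0.2904)
x^{k+1} = -1.2797
Step 2: z-update.
Minimize 4*z^2 - 5*z + (3.0/2)*(-1.2797 - z + 0.2904)^2
FOC: (2*4 + 3.0)*z = 5 + 3.0*(-1.2797 + 0.2904)
z^{k+1} = 0.1847
Step 3: u-update.
u^{k+1} = 0.2904 - 1.2797 - 0.1847 = -1.1741
Step 4: Primal residual = |-1.2797 - 0.1847| = 1.4645


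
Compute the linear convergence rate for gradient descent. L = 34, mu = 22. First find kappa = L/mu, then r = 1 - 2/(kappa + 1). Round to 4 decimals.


Step 1: Compute the condition number.
kappa = L/mu = 34/22 = 1.5455
Step 2: Compute the convergence rate.
r = 1 - 2/(kappa + 1) = 1 - 2*mu/(L + mu) = (L - mu)/(L + mu) = 12/56 = 0.2143


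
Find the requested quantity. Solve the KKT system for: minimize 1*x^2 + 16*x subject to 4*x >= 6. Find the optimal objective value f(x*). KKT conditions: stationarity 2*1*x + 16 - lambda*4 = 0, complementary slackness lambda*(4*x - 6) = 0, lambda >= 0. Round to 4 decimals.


Step 1: Try lambda = 0 (constraint inactive).
x_unc = -16/(2*1) = -8.0
Check: 4*-8.0 = -32.0 < 6 -- violated!
Step 2: Constraint must be active: 4*x = 6
x* = 6/4 = 1.5
lambda = (2*1*1.5 + 16)/4 = 4.75
Step 3: Compute optimal value.
f(x*) = 1*1.5^2 + 16*1.5 = 26.25


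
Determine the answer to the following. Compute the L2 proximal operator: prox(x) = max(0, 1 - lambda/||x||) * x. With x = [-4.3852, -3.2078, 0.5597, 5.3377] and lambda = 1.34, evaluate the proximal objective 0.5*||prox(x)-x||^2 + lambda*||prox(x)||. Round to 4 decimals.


Step 1: Compute ||x||.
||x|| = 7.637
Step 2: Compute scaling factor.
scale = max(0, 1 - 1.34/7.637) = 0.8245
Step 3: prox(x) = [-3.6158, -2.645, 0.4615, 4.4011]
||prox(x)|| = 6.297
Step 4: Proximal objective.
0.5*||prox-x||^2 = 0.8978
lambda*||prox|| = 8.438
Total = 9.3358


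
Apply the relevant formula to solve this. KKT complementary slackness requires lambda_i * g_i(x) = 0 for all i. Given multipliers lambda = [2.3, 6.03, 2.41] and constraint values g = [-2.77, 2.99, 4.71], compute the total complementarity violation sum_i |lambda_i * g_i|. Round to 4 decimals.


KKT complementary slackness check:
lambda_1 * g_1 = 2.3 * -2.77 = -6.371
lambda_2 * g_2 = 6.03 * 2.99 = 18.0297
lambda_3 * g_3 = 2.41 * 4.71 = 11.3511
Total violation = 6.371 + 18.0297 + 11.3511 = 35.7518


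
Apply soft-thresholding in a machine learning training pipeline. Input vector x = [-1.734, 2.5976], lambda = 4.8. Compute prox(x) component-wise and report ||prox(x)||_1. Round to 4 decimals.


Soft-thresholding with lambda = 4.8:
prox(-1.734) = sign(-1.734)*max(|-1.734| - 4.8, 0) = 0.0
prox(2.5976) = sign(2.5976)*max(|2.5976| - 4.8, 0) = 0.0
prox(x) = [0.0, 0.0]
||prox(x)||_1 = 0.0 + 0.0 = 0.0


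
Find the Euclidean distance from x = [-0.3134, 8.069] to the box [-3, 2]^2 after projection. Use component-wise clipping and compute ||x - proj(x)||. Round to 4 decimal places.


Project each component onto [-3, 2].
clip(-0.3134) = -0.3134, clip(8.069) = 2.0
Projection = [-0.3134, 2.0]
Squared diffs: [0.0, 36.8328]
Distance = sqrt(36.8328) = 6.069


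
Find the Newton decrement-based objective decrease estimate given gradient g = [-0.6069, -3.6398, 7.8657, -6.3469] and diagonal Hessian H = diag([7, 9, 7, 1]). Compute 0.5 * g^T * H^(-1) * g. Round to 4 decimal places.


Step 1: H is diagonal, so H^(-1) * g = [-0.0867, -0.4044, 1.1237, -6.3469].
Step 2: g^T H^(-1) g = sum_i g_i^2 / H_ii
  = (-0.6069)^2/7 + (-3.6398)^2/9 + (7.8657)^2/7 + (-6.3469)^2/1
  = 0.0526 + 1.472 + 8.8385 + 40.2831 = 50.6462
Step 3: Objective decrease = 0.5 * g^T H^(-1) g = 25.3231


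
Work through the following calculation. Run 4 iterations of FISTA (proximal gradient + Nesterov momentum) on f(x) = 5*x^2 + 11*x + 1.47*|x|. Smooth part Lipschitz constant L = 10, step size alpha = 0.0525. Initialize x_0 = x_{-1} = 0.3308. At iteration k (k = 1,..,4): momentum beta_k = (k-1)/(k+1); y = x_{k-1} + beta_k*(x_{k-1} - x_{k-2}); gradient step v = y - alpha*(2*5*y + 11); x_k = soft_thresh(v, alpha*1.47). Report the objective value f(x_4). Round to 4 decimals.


FISTA on f(x) = 5*x^2 + 11*x + 1.47*|x|
L = 10, alpha = 0.0525
Iteration 1: beta = 0.0, y = 0.3308 + 0.0*(0.3308 - 0.3308) = 0.3308
  grad(y) = 14.308, v = y - alpha*grad = -0.4204
  prox(v) = soft_thresh(-0.4204, 0.0772) = -0.3432
Iteration 2: beta = 0.3333, y = -0.3432 + 0.3333*(-0.3432 - 0.3308) = -0.5679
  grad(y) = 5.3214, v = y - alpha*grad = -0.8472
  prox(v) = soft_thresh(-0.8472, 0.0772) = -0.7701
Iteration 3: beta = 0.5, y = -0.7701 + 0.5*(-0.7701 + 0.3432) = -0.9835
  grad(y) = 1.1651, v = y - alpha*grad = -1.0447
  prox(v) = soft_thresh(-1.0447, 0.0772) = -0.9675
Iteration 4: beta = 0.6, y = -0.9675 + 0.6*(-0.9675 + 0.7701) = -1.0859
  grad(y) = 0.1406, v = y - alpha*grad = -1.0933
  prox(v) = soft_thresh(-1.0933, 0.0772) = -1.0161
f(x_4) = 5*(-1.0161)^2 + 11*(-1.0161) + 1.47*|-1.0161| = -4.5211


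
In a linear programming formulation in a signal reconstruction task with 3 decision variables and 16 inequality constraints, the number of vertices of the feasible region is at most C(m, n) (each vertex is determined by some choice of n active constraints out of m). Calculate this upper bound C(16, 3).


Each vertex corresponds to some choice of n active constraints out of m, so the number of vertices is at most C(m, n) = m! / (n!(m-n)!).
m = 16, n = 3
Numerator: 16 * 15 * 14
Denominator: 3! = 6
C(16, 3) = 560


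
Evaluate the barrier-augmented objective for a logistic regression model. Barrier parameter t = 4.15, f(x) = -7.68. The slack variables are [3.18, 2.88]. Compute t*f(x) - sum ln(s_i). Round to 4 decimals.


Step 1: Compute log-barrier.
ln values: [1.1569, 1.0578]
phi = -(1.1569 + 1.0578) = -2.2147
Step 2: Compute augmented objective.
t*f(x) = 4.15*-7.68 = -31.872
Total = -31.872 - 2.2147 = -34.0867


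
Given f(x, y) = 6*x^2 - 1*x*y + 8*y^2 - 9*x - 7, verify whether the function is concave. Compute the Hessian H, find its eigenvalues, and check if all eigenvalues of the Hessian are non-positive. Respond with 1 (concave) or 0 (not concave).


The Hessian of f(x,y) = 6*x^2 - 1*x*y + 8*y^2 - 9*x - 7 is:
H = [[12, -1], [-1, 16]]
Trace = 12 + 16 = 28
Determinant = 12*16 - (-1)^2 = 191
Discriminant = (28)^2 - 4*191 = 20.0
Eigenvalues: lambda_1 = 11.7639, lambda_2 = 16.2361
The function is not concave.

0


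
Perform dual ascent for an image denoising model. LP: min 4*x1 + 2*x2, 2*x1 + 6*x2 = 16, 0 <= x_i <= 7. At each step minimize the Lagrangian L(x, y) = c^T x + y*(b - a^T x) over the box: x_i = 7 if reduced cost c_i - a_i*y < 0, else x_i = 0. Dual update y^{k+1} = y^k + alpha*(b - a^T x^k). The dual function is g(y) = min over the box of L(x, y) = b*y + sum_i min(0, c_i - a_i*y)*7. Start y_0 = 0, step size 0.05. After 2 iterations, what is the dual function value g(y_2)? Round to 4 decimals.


Dual ascent for LP: min 4*x1 + 2*x2, 2*x1 + 6*x2 = 16, 0 <= x_i <= 7
Step 1: y^k = 0.0, reduced costs: (4.0, 2.0)
  x^k = (0.0, 0.0), subgradient = b - a^T x = 16.0
  y^{k+1} = 0.0 + 0.05*16.0 = 0.8
Step 2: y^k = 0.8, reduced costs: (2.4, -2.8)
  x^k = (0.0, 7.0), subgradient = b - a^T x = -26.0
  y^{k+1} = 0.8 + 0.05*-26.0 = -0.5
Dual objective at y_2 = -0.5: reduced costs (5.0, 5.0), box minimizer x = (0.0, 0.0)
g(y_2) = b*y + (c1 - a1*y)*x1 + (c2 - a2*y)*x2 = 16*(-0.5) + 5.0*0.0 + 5.0*0.0 = -8.0 + 0.0 + 0.0 = -8.0


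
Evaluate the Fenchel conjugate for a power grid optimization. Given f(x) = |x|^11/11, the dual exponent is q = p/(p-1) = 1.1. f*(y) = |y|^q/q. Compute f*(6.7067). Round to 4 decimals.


The conjugate exponent q satisfies 1/p + 1/q = 1.
p = 11, so q = 11/(11 - 1) = 1.1
|y|^q = 6.7067^1.1 = 8.1126
f*(6.7067) = 8.1126 / 1.1 = 7.3751


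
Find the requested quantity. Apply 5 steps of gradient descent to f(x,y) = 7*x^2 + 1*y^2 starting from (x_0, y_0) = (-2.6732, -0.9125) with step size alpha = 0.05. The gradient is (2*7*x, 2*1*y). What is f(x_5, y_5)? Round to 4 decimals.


Gradient descent on f(x,y) = 7*x^2 + 1*y^2.
Starting point: (-2.6732, -0.9125), alpha = 0.05
Step 1: grad_x = 2*7*-2.6732 = -37.4248, grad_y = 2*1*-0.9125 = -1.825
  x_1 = -2.6732 - 0.05*-37.4248 = -0.802
  y_1 = -0.9125 - 0.05*-1.825 = -0.8213
Step 2: grad_x = 2*7*-0.802 = -11.2274, grad_y = 2*1*-0.8213 = -1.6425
  x_2 = -0.802 - 0.05*-11.2274 = -0.2406
  y_2 = -0.8213 - 0.05*-1.6425 = -0.7391
Step 3: grad_x = 2*7*-0.2406 = -3.3682, grad_y = 2*1*-0.7391 = -1.4783
  x_3 = -0.2406 - 0.05*-3.3682 = -0.0722
  y_3 = -0.7391 - 0.05*-1.4783 = -0.6652
Step 4: grad_x = 2*7*-0.0722 = -1.0105, grad_y = 2*1*-0.6652 = -1.3304
  x_4 = -0.0722 - 0.05*-1.0105 = -0.0217
  y_4 = -0.6652 - 0.05*-1.3304 = -0.5987
Step 5: grad_x = 2*7*-0.0217 = -0.3031, grad_y = 2*1*-0.5987 = -1.1974
  x_5 = -0.0217 - 0.05*-0.3031 = -0.0065
  y_5 = -0.5987 - 0.05*-1.1974 = -0.5388
f(-0.0065, -0.5388) = 7*(-0.0065)^2 + 1*(-0.5388)^2 = 0.2906


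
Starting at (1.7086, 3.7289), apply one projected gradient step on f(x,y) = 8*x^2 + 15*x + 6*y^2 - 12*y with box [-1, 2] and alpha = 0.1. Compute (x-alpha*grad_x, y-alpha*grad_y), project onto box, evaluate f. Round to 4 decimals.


Step 1: Compute gradient at (1.7086, 3.7289).
grad_x = 2*8*1.7086 + 15 = 42.3376
grad_y = 2*6*3.7289 - 12 = 32.7468
Step 2: Gradient step.
x_raw = 1.7086 - 0.1*42.3376 = -2.5252
y_raw = 3.7289 - 0.1*32.7468 = 0.4542
Step 3: Project onto [-1, 2].
x_proj = clip(-2.5252) = -1.0
y_proj = clip(0.4542) = 0.4542
Step 4: Evaluate f.
f(-1.0, 0.4542) = -11.2127


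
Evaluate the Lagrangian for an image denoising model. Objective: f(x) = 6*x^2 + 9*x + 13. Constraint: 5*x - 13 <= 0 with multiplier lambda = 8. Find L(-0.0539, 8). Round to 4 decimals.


Step 1: Evaluate f(x).
f(-0.0539) = 6*(-0.0539)^2 + 9*(-0.0539) + 13 = 12.5323
Step 2: Evaluate g(x).
g(-0.0539) = 5*-0.0539 - 13 = -13.2695
Step 3: Compute Lagrangian.
L = 12.5323 + 8*-13.2695 = -93.6237


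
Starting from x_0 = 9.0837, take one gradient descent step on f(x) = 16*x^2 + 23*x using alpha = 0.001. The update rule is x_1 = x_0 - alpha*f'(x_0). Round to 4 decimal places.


We compute the gradient at x_0 and apply the update.
f'(x) = 32*x + 23
f'(9.0837) = 32*9.0837 + 23 = 313.6784
x_1 = 9.0837 - 0.001*313.6784 = 8.77


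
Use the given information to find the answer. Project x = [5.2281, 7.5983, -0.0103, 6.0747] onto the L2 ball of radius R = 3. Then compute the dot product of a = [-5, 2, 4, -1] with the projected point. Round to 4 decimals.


Step 1: Compute ||x|| (intermediates to 6 decimals).
||x|| = sqrt(5.2281^2 + 7.5983^2 + (-0.0103)^2 + 6.0747^2) = 11.04397
Step 2: Project.
Since ||x|| > R, scale = R/||x|| = 3/11.04397 = 0.271641, proj(x) = scale * x
proj(x) = [1.420166, 2.06401, -0.002798, 1.650138]
Step 3: Dot product.
a^T * proj(x) = -5*1.420166 + 2*2.06401 + 4*(-0.002798) - 1*1.650138 = -4.6341


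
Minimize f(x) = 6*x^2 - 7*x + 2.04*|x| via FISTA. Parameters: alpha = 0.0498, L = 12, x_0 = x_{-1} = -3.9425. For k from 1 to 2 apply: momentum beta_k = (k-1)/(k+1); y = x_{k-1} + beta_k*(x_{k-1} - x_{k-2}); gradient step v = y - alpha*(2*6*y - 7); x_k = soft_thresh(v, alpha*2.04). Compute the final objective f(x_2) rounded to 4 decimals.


FISTA on f(x) = 6*x^2 - 7*x + 2.04*|x|
L = 12, alpha = 0.0498
Iteration 1: beta = 0.0, y = -3.9425 + 0.0*(-3.9425 + 3.9425) = -3.9425
  grad(y) = -54.31, v = y - alpha*grad = -1.2379
  prox(v) = soft_thresh(-1.2379, 0.1016) = -1.1363
Iteration 2: beta = 0.3333, y = -1.1363 + 0.3333*(-1.1363 + 3.9425) = -0.2009
  grad(y) = -9.4103, v = y - alpha*grad = 0.2678
  prox(v) = soft_thresh(0.2678, 0.1016) = 0.1662
f(x_2) = 6*0.1662^2 - 7*0.1662 + 2.04*|0.1662| = -0.6586
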